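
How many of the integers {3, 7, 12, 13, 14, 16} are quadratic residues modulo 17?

2

(3/17) = -1 → non-residue.
(7/17) = -1 → non-residue.
(12/17) = -1 → non-residue.
(13/17) = +1 → QR.
(14/17) = -1 → non-residue.
(16/17) = +1 → QR.
Total quadratic residues among the 6: 2.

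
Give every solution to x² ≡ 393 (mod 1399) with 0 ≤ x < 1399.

520, 879

Since 1399 ≡ 3 (mod 4), a square root of 393 is 393^((1399+1)/4) = 393^350 mod 1399.
Repeated squaring: 393^2≡559, 393^4≡504, 393^8≡797, 393^16≡63, 393^32≡1171, 393^64≡221, 393^128≡1275, 393^256≡1386 (mod 1399).
393^350 = 393^(256+64+16+8+4+2) ≡ 879 (mod 1399).
Check: 879² = 772641 ≡ 393 (mod 1399). The two roots are 520 and 879.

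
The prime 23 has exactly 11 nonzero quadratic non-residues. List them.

5,7,10,11,14,15,17,19,20,21,22

Square k = 1,…,11 (k and 23−k give the same square):
1²=1, 2²=4, 3²=9, 4²=16, 5²≡2, 6²≡13, 7²≡3, 8²≡18, 9²≡12, 10²≡8, 11²≡6 (mod 23).
The residues are {1, 2, 3, 4, 6, 8, 9, 12, 13, 16, 18}; the non-residues are the remaining 11 nonzero classes.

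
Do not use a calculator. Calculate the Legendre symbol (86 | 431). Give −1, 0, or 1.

Pull out 2: since 431 ≡ 7 (mod 8), (2/431) = +1.
Reciprocity: 43 ≡ 3 and 431 ≡ 3 (mod 4), so (43/431) = −(431/43).
Reduce top mod 43: now compute (1/43).
Reached (1/43) = 1. Collecting the sign flips along the way, the symbol is -1.

-1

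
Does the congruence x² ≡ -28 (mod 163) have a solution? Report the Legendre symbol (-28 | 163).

First reduce: -28 ≡ 135 (mod 163).
Reciprocity: 135 ≡ 3 and 163 ≡ 3 (mod 4), so (135/163) = −(163/135).
Reduce top mod 135: now compute (28/135).
Pull out 2^2: since 135 ≡ 7 (mod 8), (2/135) = +1, so (2/135)^2 = +1.
Reciprocity: 7 ≡ 3 and 135 ≡ 3 (mod 4), so (7/135) = −(135/7).
Reduce top mod 7: now compute (2/7).
Pull out 2: since 7 ≡ 7 (mod 8), (2/7) = +1.
Reached (1/7) = 1. Collecting the sign flips along the way, the symbol is +1.

1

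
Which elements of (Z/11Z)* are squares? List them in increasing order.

Square k = 1,…,5 (k and 11−k give the same square):
1²=1, 2²=4, 3²=9, 4²≡5, 5²≡3 (mod 11).
So the quadratic residues mod 11 are {1, 3, 4, 5, 9}.

1 3 4 5 9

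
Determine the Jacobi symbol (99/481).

Reciprocity: 99 ≡ 3 and 481 ≡ 1 (mod 4), so (99/481) = +(481/99).
Reduce top mod 99: now compute (85/99).
Reciprocity: 85 ≡ 1 and 99 ≡ 3 (mod 4), so (85/99) = +(99/85).
Reduce top mod 85: now compute (14/85).
Pull out 2: since 85 ≡ 5 (mod 8), (2/85) = -1.
Reciprocity: 7 ≡ 3 and 85 ≡ 1 (mod 4), so (7/85) = +(85/7).
Reduce top mod 7: now compute (1/7).
Reached (1/7) = 1. Collecting the sign flips along the way, the symbol is -1.

-1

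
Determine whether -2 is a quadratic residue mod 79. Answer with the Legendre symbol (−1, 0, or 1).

-1

Euler's criterion: (-2/79) ≡ 77^39 (mod 79).
77^2 ≡ 4 (mod 79)
77^4 ≡ 16 (mod 79)
77^8 ≡ 19 (mod 79)
77^16 ≡ 45 (mod 79)
77^32 ≡ 50 (mod 79)
77^39 = 77^(32+4+2+1) ≡ 78 (mod 79).
Result is 78 ≡ −1, so (-2/79) = −1.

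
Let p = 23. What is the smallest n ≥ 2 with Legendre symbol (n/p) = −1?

(2/23) = +1, so 2 is a residue.
(3/23) = +1, so 3 is a residue.
(4/23) = +1, so 4 is a residue.
(5/23) = −1, so 5 is the smallest positive non-residue mod 23.

5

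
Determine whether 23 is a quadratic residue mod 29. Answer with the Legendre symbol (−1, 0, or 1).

1

Reciprocity: 23 ≡ 3 and 29 ≡ 1 (mod 4), so (23/29) = +(29/23).
Reduce top mod 23: now compute (6/23).
Pull out 2: since 23 ≡ 7 (mod 8), (2/23) = +1.
Reciprocity: 3 ≡ 3 and 23 ≡ 3 (mod 4), so (3/23) = −(23/3).
Reduce top mod 3: now compute (2/3).
Pull out 2: since 3 ≡ 3 (mod 8), (2/3) = -1.
Reached (1/3) = 1. Collecting the sign flips along the way, the symbol is +1.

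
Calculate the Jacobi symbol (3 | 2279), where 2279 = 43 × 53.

1

Reciprocity: 3 ≡ 3 and 2279 ≡ 3 (mod 4), so (3/2279) = −(2279/3).
Reduce top mod 3: now compute (2/3).
Pull out 2: since 3 ≡ 3 (mod 8), (2/3) = -1.
Reached (1/3) = 1. Collecting the sign flips along the way, the symbol is +1.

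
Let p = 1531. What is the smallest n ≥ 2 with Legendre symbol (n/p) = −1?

(2/1531) = −1, so 2 is the smallest positive non-residue mod 1531.

2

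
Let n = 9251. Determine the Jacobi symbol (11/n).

Reciprocity: 11 ≡ 3 and 9251 ≡ 3 (mod 4), so (11/9251) = −(9251/11).
Reduce top mod 11: now compute (0/11).
Top reduces to 0: gcd > 1, so the symbol is 0.

0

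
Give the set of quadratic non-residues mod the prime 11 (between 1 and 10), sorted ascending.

Square k = 1,…,5 (k and 11−k give the same square):
1²=1, 2²=4, 3²=9, 4²≡5, 5²≡3 (mod 11).
The residues are {1, 3, 4, 5, 9}; the non-residues are the remaining 5 nonzero classes.

2, 6, 7, 8, 10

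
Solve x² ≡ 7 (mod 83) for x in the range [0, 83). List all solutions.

Since 83 ≡ 3 (mod 4), a square root of 7 is 7^((83+1)/4) = 7^21 mod 83.
Repeated squaring: 7^2≡49, 7^4≡77, 7^8≡36, 7^16≡51 (mod 83).
7^21 = 7^(16+4+1) ≡ 16 (mod 83).
Check: 16² = 256 ≡ 7 (mod 83). The two roots are 16 and 67.

16, 67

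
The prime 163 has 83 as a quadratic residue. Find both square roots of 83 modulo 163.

Since 163 ≡ 3 (mod 4), a square root of 83 is 83^((163+1)/4) = 83^41 mod 163.
Repeated squaring: 83^2≡43, 83^4≡56, 83^8≡39, 83^16≡54, 83^32≡145 (mod 163).
83^41 = 83^(32+8+1) ≡ 88 (mod 163).
Check: 88² = 7744 ≡ 83 (mod 163). The two roots are 75 and 88.

75, 88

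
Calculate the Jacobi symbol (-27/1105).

1

First reduce: -27 ≡ 1078 (mod 1105).
Pull out 2: since 1105 ≡ 1 (mod 8), (2/1105) = +1.
Reciprocity: 539 ≡ 3 and 1105 ≡ 1 (mod 4), so (539/1105) = +(1105/539).
Reduce top mod 539: now compute (27/539).
Reciprocity: 27 ≡ 3 and 539 ≡ 3 (mod 4), so (27/539) = −(539/27).
Reduce top mod 27: now compute (26/27).
Pull out 2: since 27 ≡ 3 (mod 8), (2/27) = -1.
Reciprocity: 13 ≡ 1 and 27 ≡ 3 (mod 4), so (13/27) = +(27/13).
Reduce top mod 13: now compute (1/13).
Reached (1/13) = 1. Collecting the sign flips along the way, the symbol is +1.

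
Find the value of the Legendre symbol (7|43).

Euler's criterion: (7/43) ≡ 7^21 (mod 43).
7^2 ≡ 6 (mod 43)
7^4 ≡ 36 (mod 43)
7^8 ≡ 6 (mod 43)
7^16 ≡ 36 (mod 43)
7^21 = 7^(16+4+1) ≡ 42 (mod 43).
Result is 42 ≡ −1, so (7/43) = −1.

-1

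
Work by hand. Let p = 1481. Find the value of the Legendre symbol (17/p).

Reciprocity: 17 ≡ 1 and 1481 ≡ 1 (mod 4), so (17/1481) = +(1481/17).
Reduce top mod 17: now compute (2/17).
Pull out 2: since 17 ≡ 1 (mod 8), (2/17) = +1.
Reached (1/17) = 1. Collecting the sign flips along the way, the symbol is +1.

1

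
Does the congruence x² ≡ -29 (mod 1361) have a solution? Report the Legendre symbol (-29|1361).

First reduce: -29 ≡ 1332 (mod 1361).
Pull out 2^2: since 1361 ≡ 1 (mod 8), (2/1361) = +1, so (2/1361)^2 = +1.
Reciprocity: 333 ≡ 1 and 1361 ≡ 1 (mod 4), so (333/1361) = +(1361/333).
Reduce top mod 333: now compute (29/333).
Reciprocity: 29 ≡ 1 and 333 ≡ 1 (mod 4), so (29/333) = +(333/29).
Reduce top mod 29: now compute (14/29).
Pull out 2: since 29 ≡ 5 (mod 8), (2/29) = -1.
Reciprocity: 7 ≡ 3 and 29 ≡ 1 (mod 4), so (7/29) = +(29/7).
Reduce top mod 7: now compute (1/7).
Reached (1/7) = 1. Collecting the sign flips along the way, the symbol is -1.

-1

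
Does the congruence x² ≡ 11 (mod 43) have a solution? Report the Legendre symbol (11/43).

Reciprocity: 11 ≡ 3 and 43 ≡ 3 (mod 4), so (11/43) = −(43/11).
Reduce top mod 11: now compute (10/11).
Pull out 2: since 11 ≡ 3 (mod 8), (2/11) = -1.
Reciprocity: 5 ≡ 1 and 11 ≡ 3 (mod 4), so (5/11) = +(11/5).
Reduce top mod 5: now compute (1/5).
Reached (1/5) = 1. Collecting the sign flips along the way, the symbol is +1.

1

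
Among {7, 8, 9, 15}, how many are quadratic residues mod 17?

3

(7/17) = -1 → non-residue.
(8/17) = +1 → QR.
(9/17) = +1 → QR.
(15/17) = +1 → QR.
Total quadratic residues among the 4: 3.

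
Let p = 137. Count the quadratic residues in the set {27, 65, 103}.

2

(27/137) = -1 → non-residue.
(65/137) = +1 → QR.
(103/137) = +1 → QR.
Total quadratic residues among the 3: 2.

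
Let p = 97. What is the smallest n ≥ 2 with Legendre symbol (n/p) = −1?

5

(2/97) = +1, so 2 is a residue.
(3/97) = +1, so 3 is a residue.
(4/97) = +1, so 4 is a residue.
(5/97) = −1, so 5 is the smallest positive non-residue mod 97.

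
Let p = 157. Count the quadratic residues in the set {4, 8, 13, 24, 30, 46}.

(4/157) = +1 → QR.
(8/157) = -1 → non-residue.
(13/157) = +1 → QR.
(24/157) = -1 → non-residue.
(30/157) = +1 → QR.
(46/157) = +1 → QR.
Total quadratic residues among the 6: 4.

4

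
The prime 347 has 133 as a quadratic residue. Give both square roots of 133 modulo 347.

Since 347 ≡ 3 (mod 4), a square root of 133 is 133^((347+1)/4) = 133^87 mod 347.
Repeated squaring: 133^2≡339, 133^4≡64, 133^8≡279, 133^16≡113, 133^32≡277, 133^64≡42 (mod 347).
133^87 = 133^(64+16+4+2+1) ≡ 39 (mod 347).
Check: 39² = 1521 ≡ 133 (mod 347). The two roots are 39 and 308.

39, 308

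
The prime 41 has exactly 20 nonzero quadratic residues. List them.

Square k = 1,…,20 (k and 41−k give the same square):
1²=1, 2²=4, 3²=9, 4²=16, 5²=25, 6²=36, 7²≡8, 8²≡23, 9²≡40, 10²≡18, 11²≡39, 12²≡21, 13²≡5, 14²≡32, 15²≡20, 16²≡10, 17²≡2, 18²≡37, 19²≡33, 20²≡31 (mod 41).
So the quadratic residues mod 41 are {1, 2, 4, 5, 8, 9, 10, 16, 18, 20, 21, 23, 25, 31, 32, 33, 36, 37, 39, 40}.

1 2 4 5 8 9 10 16 18 20 21 23 25 31 32 33 36 37 39 40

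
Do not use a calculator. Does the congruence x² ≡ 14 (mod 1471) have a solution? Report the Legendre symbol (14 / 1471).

-1

Pull out 2: since 1471 ≡ 7 (mod 8), (2/1471) = +1.
Reciprocity: 7 ≡ 3 and 1471 ≡ 3 (mod 4), so (7/1471) = −(1471/7).
Reduce top mod 7: now compute (1/7).
Reached (1/7) = 1. Collecting the sign flips along the way, the symbol is -1.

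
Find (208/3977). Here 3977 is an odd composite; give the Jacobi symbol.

Pull out 2^4: since 3977 ≡ 1 (mod 8), (2/3977) = +1, so (2/3977)^4 = +1.
Reciprocity: 13 ≡ 1 and 3977 ≡ 1 (mod 4), so (13/3977) = +(3977/13).
Reduce top mod 13: now compute (12/13).
Pull out 2^2: since 13 ≡ 5 (mod 8), (2/13) = -1, so (2/13)^2 = +1.
Reciprocity: 3 ≡ 3 and 13 ≡ 1 (mod 4), so (3/13) = +(13/3).
Reduce top mod 3: now compute (1/3).
Reached (1/3) = 1. Collecting the sign flips along the way, the symbol is +1.

1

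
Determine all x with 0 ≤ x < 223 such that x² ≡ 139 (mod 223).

Since 223 ≡ 3 (mod 4), a square root of 139 is 139^((223+1)/4) = 139^56 mod 223.
Repeated squaring: 139^2≡143, 139^4≡156, 139^8≡29, 139^16≡172, 139^32≡148 (mod 223).
139^56 = 139^(32+16+8) ≡ 94 (mod 223).
Check: 94² = 8836 ≡ 139 (mod 223). The two roots are 94 and 129.

94, 129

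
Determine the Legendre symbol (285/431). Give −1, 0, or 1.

1

Euler's criterion: (285/431) ≡ 285^215 (mod 431).
285^2 ≡ 197 (mod 431)
285^4 ≡ 19 (mod 431)
285^8 ≡ 361 (mod 431)
285^16 ≡ 159 (mod 431)
285^32 ≡ 283 (mod 431)
285^64 ≡ 354 (mod 431)
285^128 ≡ 326 (mod 431)
285^215 = 285^(128+64+16+4+2+1) ≡ 1 (mod 431).
Result is 1, so (285/431) = 1.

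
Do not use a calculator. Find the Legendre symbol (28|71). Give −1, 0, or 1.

Pull out 2^2: since 71 ≡ 7 (mod 8), (2/71) = +1, so (2/71)^2 = +1.
Reciprocity: 7 ≡ 3 and 71 ≡ 3 (mod 4), so (7/71) = −(71/7).
Reduce top mod 7: now compute (1/7).
Reached (1/7) = 1. Collecting the sign flips along the way, the symbol is -1.

-1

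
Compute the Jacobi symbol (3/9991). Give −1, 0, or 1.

-1

Reciprocity: 3 ≡ 3 and 9991 ≡ 3 (mod 4), so (3/9991) = −(9991/3).
Reduce top mod 3: now compute (1/3).
Reached (1/3) = 1. Collecting the sign flips along the way, the symbol is -1.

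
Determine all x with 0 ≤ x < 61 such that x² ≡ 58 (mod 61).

61 ≡ 1 (mod 4), so we find a root by search.
Trying successive values, 27² = 729 ≡ 58 (mod 61). The other root is 61 − 27 = 34.

27, 34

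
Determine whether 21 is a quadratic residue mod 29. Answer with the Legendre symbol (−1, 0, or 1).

Reciprocity: 21 ≡ 1 and 29 ≡ 1 (mod 4), so (21/29) = +(29/21).
Reduce top mod 21: now compute (8/21).
Pull out 2^3: since 21 ≡ 5 (mod 8), (2/21) = -1, so (2/21)^3 = -1.
Reached (1/21) = 1. Collecting the sign flips along the way, the symbol is -1.

-1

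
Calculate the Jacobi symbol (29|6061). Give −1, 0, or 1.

Reciprocity: 29 ≡ 1 and 6061 ≡ 1 (mod 4), so (29/6061) = +(6061/29).
Reduce top mod 29: now compute (0/29).
Top reduces to 0: gcd > 1, so the symbol is 0.

0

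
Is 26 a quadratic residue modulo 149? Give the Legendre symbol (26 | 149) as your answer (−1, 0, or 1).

Pull out 2: since 149 ≡ 5 (mod 8), (2/149) = -1.
Reciprocity: 13 ≡ 1 and 149 ≡ 1 (mod 4), so (13/149) = +(149/13).
Reduce top mod 13: now compute (6/13).
Pull out 2: since 13 ≡ 5 (mod 8), (2/13) = -1.
Reciprocity: 3 ≡ 3 and 13 ≡ 1 (mod 4), so (3/13) = +(13/3).
Reduce top mod 3: now compute (1/3).
Reached (1/3) = 1. Collecting the sign flips along the way, the symbol is +1.

1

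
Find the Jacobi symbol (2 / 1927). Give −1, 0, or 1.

1

Pull out 2: since 1927 ≡ 7 (mod 8), (2/1927) = +1.
Reached (1/1927) = 1. Collecting the sign flips along the way, the symbol is +1.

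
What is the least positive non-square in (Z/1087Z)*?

(2/1087) = +1, so 2 is a residue.
(3/1087) = −1, so 3 is the smallest positive non-residue mod 1087.

3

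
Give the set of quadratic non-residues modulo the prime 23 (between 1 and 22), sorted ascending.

5 7 10 11 14 15 17 19 20 21 22

Square k = 1,…,11 (k and 23−k give the same square):
1²=1, 2²=4, 3²=9, 4²=16, 5²≡2, 6²≡13, 7²≡3, 8²≡18, 9²≡12, 10²≡8, 11²≡6 (mod 23).
The residues are {1, 2, 3, 4, 6, 8, 9, 12, 13, 16, 18}; the non-residues are the remaining 11 nonzero classes.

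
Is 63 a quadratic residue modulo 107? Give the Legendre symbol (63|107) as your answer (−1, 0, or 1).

Reciprocity: 63 ≡ 3 and 107 ≡ 3 (mod 4), so (63/107) = −(107/63).
Reduce top mod 63: now compute (44/63).
Pull out 2^2: since 63 ≡ 7 (mod 8), (2/63) = +1, so (2/63)^2 = +1.
Reciprocity: 11 ≡ 3 and 63 ≡ 3 (mod 4), so (11/63) = −(63/11).
Reduce top mod 11: now compute (8/11).
Pull out 2^3: since 11 ≡ 3 (mod 8), (2/11) = -1, so (2/11)^3 = -1.
Reached (1/11) = 1. Collecting the sign flips along the way, the symbol is -1.

-1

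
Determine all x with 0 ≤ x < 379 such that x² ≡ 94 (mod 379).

138, 241

Since 379 ≡ 3 (mod 4), a square root of 94 is 94^((379+1)/4) = 94^95 mod 379.
Repeated squaring: 94^2≡119, 94^4≡138, 94^8≡94, 94^16≡119, 94^32≡138, 94^64≡94 (mod 379).
94^95 = 94^(64+16+8+4+2+1) ≡ 138 (mod 379).
Check: 138² = 19044 ≡ 94 (mod 379). The two roots are 138 and 241.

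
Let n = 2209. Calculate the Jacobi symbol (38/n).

Pull out 2: since 2209 ≡ 1 (mod 8), (2/2209) = +1.
Reciprocity: 19 ≡ 3 and 2209 ≡ 1 (mod 4), so (19/2209) = +(2209/19).
Reduce top mod 19: now compute (5/19).
Reciprocity: 5 ≡ 1 and 19 ≡ 3 (mod 4), so (5/19) = +(19/5).
Reduce top mod 5: now compute (4/5).
Pull out 2^2: since 5 ≡ 5 (mod 8), (2/5) = -1, so (2/5)^2 = +1.
Reached (1/5) = 1. Collecting the sign flips along the way, the symbol is +1.

1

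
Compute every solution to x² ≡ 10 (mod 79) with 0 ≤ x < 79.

22, 57

Since 79 ≡ 3 (mod 4), a square root of 10 is 10^((79+1)/4) = 10^20 mod 79.
Repeated squaring: 10^2≡21, 10^4≡46, 10^8≡62, 10^16≡52 (mod 79).
10^20 = 10^(16+4) ≡ 22 (mod 79).
Check: 22² = 484 ≡ 10 (mod 79). The two roots are 22 and 57.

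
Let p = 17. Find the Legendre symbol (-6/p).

-1

First reduce: -6 ≡ 11 (mod 17).
Reciprocity: 11 ≡ 3 and 17 ≡ 1 (mod 4), so (11/17) = +(17/11).
Reduce top mod 11: now compute (6/11).
Pull out 2: since 11 ≡ 3 (mod 8), (2/11) = -1.
Reciprocity: 3 ≡ 3 and 11 ≡ 3 (mod 4), so (3/11) = −(11/3).
Reduce top mod 3: now compute (2/3).
Pull out 2: since 3 ≡ 3 (mod 8), (2/3) = -1.
Reached (1/3) = 1. Collecting the sign flips along the way, the symbol is -1.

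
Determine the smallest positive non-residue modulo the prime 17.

3

(2/17) = +1, so 2 is a residue.
(3/17) = −1, so 3 is the smallest positive non-residue mod 17.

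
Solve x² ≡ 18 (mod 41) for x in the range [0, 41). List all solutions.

10, 31

41 ≡ 1 (mod 4), so we find a root by search.
Trying successive values, 10² = 100 ≡ 18 (mod 41). The other root is 41 − 10 = 31.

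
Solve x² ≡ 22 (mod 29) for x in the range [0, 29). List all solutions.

14, 15

29 ≡ 1 (mod 4), so we find a root by search.
Trying successive values, 14² = 196 ≡ 22 (mod 29). The other root is 29 − 14 = 15.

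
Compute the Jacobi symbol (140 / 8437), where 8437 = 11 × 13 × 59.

Pull out 2^2: since 8437 ≡ 5 (mod 8), (2/8437) = -1, so (2/8437)^2 = +1.
Reciprocity: 35 ≡ 3 and 8437 ≡ 1 (mod 4), so (35/8437) = +(8437/35).
Reduce top mod 35: now compute (2/35).
Pull out 2: since 35 ≡ 3 (mod 8), (2/35) = -1.
Reached (1/35) = 1. Collecting the sign flips along the way, the symbol is -1.

-1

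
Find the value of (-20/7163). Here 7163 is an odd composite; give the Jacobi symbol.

First reduce: -20 ≡ 7143 (mod 7163).
Reciprocity: 7143 ≡ 3 and 7163 ≡ 3 (mod 4), so (7143/7163) = −(7163/7143).
Reduce top mod 7143: now compute (20/7143).
Pull out 2^2: since 7143 ≡ 7 (mod 8), (2/7143) = +1, so (2/7143)^2 = +1.
Reciprocity: 5 ≡ 1 and 7143 ≡ 3 (mod 4), so (5/7143) = +(7143/5).
Reduce top mod 5: now compute (3/5).
Reciprocity: 3 ≡ 3 and 5 ≡ 1 (mod 4), so (3/5) = +(5/3).
Reduce top mod 3: now compute (2/3).
Pull out 2: since 3 ≡ 3 (mod 8), (2/3) = -1.
Reached (1/3) = 1. Collecting the sign flips along the way, the symbol is +1.

1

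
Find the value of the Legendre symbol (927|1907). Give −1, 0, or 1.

1

Reciprocity: 927 ≡ 3 and 1907 ≡ 3 (mod 4), so (927/1907) = −(1907/927).
Reduce top mod 927: now compute (53/927).
Reciprocity: 53 ≡ 1 and 927 ≡ 3 (mod 4), so (53/927) = +(927/53).
Reduce top mod 53: now compute (26/53).
Pull out 2: since 53 ≡ 5 (mod 8), (2/53) = -1.
Reciprocity: 13 ≡ 1 and 53 ≡ 1 (mod 4), so (13/53) = +(53/13).
Reduce top mod 13: now compute (1/13).
Reached (1/13) = 1. Collecting the sign flips along the way, the symbol is +1.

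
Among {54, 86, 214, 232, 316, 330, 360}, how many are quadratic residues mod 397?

3

(54/397) = -1 → non-residue.
(86/397) = -1 → non-residue.
(214/397) = -1 → non-residue.
(232/397) = -1 → non-residue.
(316/397) = +1 → QR.
(330/397) = +1 → QR.
(360/397) = +1 → QR.
Total quadratic residues among the 7: 3.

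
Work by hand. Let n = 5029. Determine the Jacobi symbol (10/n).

Pull out 2: since 5029 ≡ 5 (mod 8), (2/5029) = -1.
Reciprocity: 5 ≡ 1 and 5029 ≡ 1 (mod 4), so (5/5029) = +(5029/5).
Reduce top mod 5: now compute (4/5).
Pull out 2^2: since 5 ≡ 5 (mod 8), (2/5) = -1, so (2/5)^2 = +1.
Reached (1/5) = 1. Collecting the sign flips along the way, the symbol is -1.

-1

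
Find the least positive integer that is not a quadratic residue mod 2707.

2

(2/2707) = −1, so 2 is the smallest positive non-residue mod 2707.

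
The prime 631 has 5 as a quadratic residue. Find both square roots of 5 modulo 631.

Since 631 ≡ 3 (mod 4), a square root of 5 is 5^((631+1)/4) = 5^158 mod 631.
Repeated squaring: 5^2≡25, 5^4≡625, 5^8≡36, 5^16≡34, 5^32≡525, 5^64≡509, 5^128≡371 (mod 631).
5^158 = 5^(128+16+8+4+2) ≡ 219 (mod 631).
Check: 219² = 47961 ≡ 5 (mod 631). The two roots are 219 and 412.

219, 412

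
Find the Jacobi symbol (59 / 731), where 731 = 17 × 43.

1

Reciprocity: 59 ≡ 3 and 731 ≡ 3 (mod 4), so (59/731) = −(731/59).
Reduce top mod 59: now compute (23/59).
Reciprocity: 23 ≡ 3 and 59 ≡ 3 (mod 4), so (23/59) = −(59/23).
Reduce top mod 23: now compute (13/23).
Reciprocity: 13 ≡ 1 and 23 ≡ 3 (mod 4), so (13/23) = +(23/13).
Reduce top mod 13: now compute (10/13).
Pull out 2: since 13 ≡ 5 (mod 8), (2/13) = -1.
Reciprocity: 5 ≡ 1 and 13 ≡ 1 (mod 4), so (5/13) = +(13/5).
Reduce top mod 5: now compute (3/5).
Reciprocity: 3 ≡ 3 and 5 ≡ 1 (mod 4), so (3/5) = +(5/3).
Reduce top mod 3: now compute (2/3).
Pull out 2: since 3 ≡ 3 (mod 8), (2/3) = -1.
Reached (1/3) = 1. Collecting the sign flips along the way, the symbol is +1.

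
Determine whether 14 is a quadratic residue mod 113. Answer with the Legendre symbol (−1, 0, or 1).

1

Euler's criterion: (14/113) ≡ 14^56 (mod 113).
14^2 ≡ 83 (mod 113)
14^4 ≡ 109 (mod 113)
14^8 ≡ 16 (mod 113)
14^16 ≡ 30 (mod 113)
14^32 ≡ 109 (mod 113)
14^56 = 14^(32+16+8) ≡ 1 (mod 113).
Result is 1, so (14/113) = 1.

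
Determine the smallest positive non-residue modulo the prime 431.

7

(2/431) = +1, so 2 is a residue.
(3/431) = +1, so 3 is a residue.
(4/431) = +1, so 4 is a residue.
(5/431) = +1, so 5 is a residue.
(6/431) = +1, so 6 is a residue.
(7/431) = −1, so 7 is the smallest positive non-residue mod 431.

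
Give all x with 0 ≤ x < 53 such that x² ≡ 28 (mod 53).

9, 44

53 ≡ 1 (mod 4), so we find a root by search.
Trying successive values, 9² = 81 ≡ 28 (mod 53). The other root is 53 − 9 = 44.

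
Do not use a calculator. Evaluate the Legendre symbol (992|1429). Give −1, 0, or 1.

1

Pull out 2^5: since 1429 ≡ 5 (mod 8), (2/1429) = -1, so (2/1429)^5 = -1.
Reciprocity: 31 ≡ 3 and 1429 ≡ 1 (mod 4), so (31/1429) = +(1429/31).
Reduce top mod 31: now compute (3/31).
Reciprocity: 3 ≡ 3 and 31 ≡ 3 (mod 4), so (3/31) = −(31/3).
Reduce top mod 3: now compute (1/3).
Reached (1/3) = 1. Collecting the sign flips along the way, the symbol is +1.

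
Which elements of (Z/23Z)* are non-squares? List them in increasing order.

Square k = 1,…,11 (k and 23−k give the same square):
1²=1, 2²=4, 3²=9, 4²=16, 5²≡2, 6²≡13, 7²≡3, 8²≡18, 9²≡12, 10²≡8, 11²≡6 (mod 23).
The residues are {1, 2, 3, 4, 6, 8, 9, 12, 13, 16, 18}; the non-residues are the remaining 11 nonzero classes.

5,7,10,11,14,15,17,19,20,21,22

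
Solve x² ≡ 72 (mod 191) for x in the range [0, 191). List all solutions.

Since 191 ≡ 3 (mod 4), a square root of 72 is 72^((191+1)/4) = 72^48 mod 191.
Repeated squaring: 72^2≡27, 72^4≡156, 72^8≡79, 72^16≡129, 72^32≡24 (mod 191).
72^48 = 72^(32+16) ≡ 40 (mod 191).
Check: 40² = 1600 ≡ 72 (mod 191). The two roots are 40 and 151.

40, 151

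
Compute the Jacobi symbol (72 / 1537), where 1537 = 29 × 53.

1

Pull out 2^3: since 1537 ≡ 1 (mod 8), (2/1537) = +1, so (2/1537)^3 = +1.
Reciprocity: 9 ≡ 1 and 1537 ≡ 1 (mod 4), so (9/1537) = +(1537/9).
Reduce top mod 9: now compute (7/9).
Reciprocity: 7 ≡ 3 and 9 ≡ 1 (mod 4), so (7/9) = +(9/7).
Reduce top mod 7: now compute (2/7).
Pull out 2: since 7 ≡ 7 (mod 8), (2/7) = +1.
Reached (1/7) = 1. Collecting the sign flips along the way, the symbol is +1.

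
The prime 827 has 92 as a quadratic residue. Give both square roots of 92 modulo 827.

Since 827 ≡ 3 (mod 4), a square root of 92 is 92^((827+1)/4) = 92^207 mod 827.
Repeated squaring: 92^2≡194, 92^4≡421, 92^8≡263, 92^16≡528, 92^32≡85, 92^64≡609, 92^128≡385 (mod 827).
92^207 = 92^(128+64+8+4+2+1) ≡ 276 (mod 827).
Check: 276² = 76176 ≡ 92 (mod 827). The two roots are 276 and 551.

276, 551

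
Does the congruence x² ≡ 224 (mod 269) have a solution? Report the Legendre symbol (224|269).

Pull out 2^5: since 269 ≡ 5 (mod 8), (2/269) = -1, so (2/269)^5 = -1.
Reciprocity: 7 ≡ 3 and 269 ≡ 1 (mod 4), so (7/269) = +(269/7).
Reduce top mod 7: now compute (3/7).
Reciprocity: 3 ≡ 3 and 7 ≡ 3 (mod 4), so (3/7) = −(7/3).
Reduce top mod 3: now compute (1/3).
Reached (1/3) = 1. Collecting the sign flips along the way, the symbol is +1.

1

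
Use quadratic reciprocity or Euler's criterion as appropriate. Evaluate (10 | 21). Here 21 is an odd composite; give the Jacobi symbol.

-1

Pull out 2: since 21 ≡ 5 (mod 8), (2/21) = -1.
Reciprocity: 5 ≡ 1 and 21 ≡ 1 (mod 4), so (5/21) = +(21/5).
Reduce top mod 5: now compute (1/5).
Reached (1/5) = 1. Collecting the sign flips along the way, the symbol is -1.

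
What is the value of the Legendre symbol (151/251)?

Reciprocity: 151 ≡ 3 and 251 ≡ 3 (mod 4), so (151/251) = −(251/151).
Reduce top mod 151: now compute (100/151).
Pull out 2^2: since 151 ≡ 7 (mod 8), (2/151) = +1, so (2/151)^2 = +1.
Reciprocity: 25 ≡ 1 and 151 ≡ 3 (mod 4), so (25/151) = +(151/25).
Reduce top mod 25: now compute (1/25).
Reached (1/25) = 1. Collecting the sign flips along the way, the symbol is -1.

-1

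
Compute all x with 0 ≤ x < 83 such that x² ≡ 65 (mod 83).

27, 56

Since 83 ≡ 3 (mod 4), a square root of 65 is 65^((83+1)/4) = 65^21 mod 83.
Repeated squaring: 65^2≡75, 65^4≡64, 65^8≡29, 65^16≡11 (mod 83).
65^21 = 65^(16+4+1) ≡ 27 (mod 83).
Check: 27² = 729 ≡ 65 (mod 83). The two roots are 27 and 56.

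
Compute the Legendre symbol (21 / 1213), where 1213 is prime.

Reciprocity: 21 ≡ 1 and 1213 ≡ 1 (mod 4), so (21/1213) = +(1213/21).
Reduce top mod 21: now compute (16/21).
Pull out 2^4: since 21 ≡ 5 (mod 8), (2/21) = -1, so (2/21)^4 = +1.
Reached (1/21) = 1. Collecting the sign flips along the way, the symbol is +1.

1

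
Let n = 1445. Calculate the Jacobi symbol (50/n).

Pull out 2: since 1445 ≡ 5 (mod 8), (2/1445) = -1.
Reciprocity: 25 ≡ 1 and 1445 ≡ 1 (mod 4), so (25/1445) = +(1445/25).
Reduce top mod 25: now compute (20/25).
Pull out 2^2: since 25 ≡ 1 (mod 8), (2/25) = +1, so (2/25)^2 = +1.
Reciprocity: 5 ≡ 1 and 25 ≡ 1 (mod 4), so (5/25) = +(25/5).
Reduce top mod 5: now compute (0/5).
Top reduces to 0: gcd > 1, so the symbol is 0.

0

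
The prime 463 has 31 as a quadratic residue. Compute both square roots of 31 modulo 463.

Since 463 ≡ 3 (mod 4), a square root of 31 is 31^((463+1)/4) = 31^116 mod 463.
Repeated squaring: 31^2≡35, 31^4≡299, 31^8≡42, 31^16≡375, 31^32≡336, 31^64≡387 (mod 463).
31^116 = 31^(64+32+16+4) ≡ 410 (mod 463).
Check: 410² = 168100 ≡ 31 (mod 463). The two roots are 53 and 410.

53, 410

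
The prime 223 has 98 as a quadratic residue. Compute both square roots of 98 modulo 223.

Since 223 ≡ 3 (mod 4), a square root of 98 is 98^((223+1)/4) = 98^56 mod 223.
Repeated squaring: 98^2≡15, 98^4≡2, 98^8≡4, 98^16≡16, 98^32≡33 (mod 223).
98^56 = 98^(32+16+8) ≡ 105 (mod 223).
Check: 105² = 11025 ≡ 98 (mod 223). The two roots are 105 and 118.

105, 118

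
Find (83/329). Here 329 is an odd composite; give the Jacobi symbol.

-1

Reciprocity: 83 ≡ 3 and 329 ≡ 1 (mod 4), so (83/329) = +(329/83).
Reduce top mod 83: now compute (80/83).
Pull out 2^4: since 83 ≡ 3 (mod 8), (2/83) = -1, so (2/83)^4 = +1.
Reciprocity: 5 ≡ 1 and 83 ≡ 3 (mod 4), so (5/83) = +(83/5).
Reduce top mod 5: now compute (3/5).
Reciprocity: 3 ≡ 3 and 5 ≡ 1 (mod 4), so (3/5) = +(5/3).
Reduce top mod 3: now compute (2/3).
Pull out 2: since 3 ≡ 3 (mod 8), (2/3) = -1.
Reached (1/3) = 1. Collecting the sign flips along the way, the symbol is -1.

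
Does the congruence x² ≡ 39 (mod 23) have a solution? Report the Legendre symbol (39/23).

First reduce: 39 ≡ 16 (mod 23).
Pull out 2^4: since 23 ≡ 7 (mod 8), (2/23) = +1, so (2/23)^4 = +1.
Reached (1/23) = 1. Collecting the sign flips along the way, the symbol is +1.

1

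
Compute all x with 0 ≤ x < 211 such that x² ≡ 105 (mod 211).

Since 211 ≡ 3 (mod 4), a square root of 105 is 105^((211+1)/4) = 105^53 mod 211.
Repeated squaring: 105^2≡53, 105^4≡66, 105^8≡136, 105^16≡139, 105^32≡120 (mod 211).
105^53 = 105^(32+16+4+1) ≡ 59 (mod 211).
Check: 59² = 3481 ≡ 105 (mod 211). The two roots are 59 and 152.

59, 152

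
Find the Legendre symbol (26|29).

Euler's criterion: (26/29) ≡ 26^14 (mod 29).
26^2 ≡ 9 (mod 29)
26^4 ≡ 23 (mod 29)
26^8 ≡ 7 (mod 29)
26^14 = 26^(8+4+2) ≡ 28 (mod 29).
Result is 28 ≡ −1, so (26/29) = −1.

-1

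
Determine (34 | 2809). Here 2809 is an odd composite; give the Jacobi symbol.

1

Pull out 2: since 2809 ≡ 1 (mod 8), (2/2809) = +1.
Reciprocity: 17 ≡ 1 and 2809 ≡ 1 (mod 4), so (17/2809) = +(2809/17).
Reduce top mod 17: now compute (4/17).
Pull out 2^2: since 17 ≡ 1 (mod 8), (2/17) = +1, so (2/17)^2 = +1.
Reached (1/17) = 1. Collecting the sign flips along the way, the symbol is +1.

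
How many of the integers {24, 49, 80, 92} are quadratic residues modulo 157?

1

(24/157) = -1 → non-residue.
(49/157) = +1 → QR.
(80/157) = -1 → non-residue.
(92/157) = -1 → non-residue.
Total quadratic residues among the 4: 1.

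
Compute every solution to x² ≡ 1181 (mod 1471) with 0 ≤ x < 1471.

527, 944

Since 1471 ≡ 3 (mod 4), a square root of 1181 is 1181^((1471+1)/4) = 1181^368 mod 1471.
Repeated squaring: 1181^2≡253, 1181^4≡756, 1181^8≡788, 1181^16≡182, 1181^32≡762, 1181^64≡1070, 1181^128≡462, 1181^256≡149 (mod 1471).
1181^368 = 1181^(256+64+32+16) ≡ 944 (mod 1471).
Check: 944² = 891136 ≡ 1181 (mod 1471). The two roots are 527 and 944.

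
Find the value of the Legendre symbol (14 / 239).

Pull out 2: since 239 ≡ 7 (mod 8), (2/239) = +1.
Reciprocity: 7 ≡ 3 and 239 ≡ 3 (mod 4), so (7/239) = −(239/7).
Reduce top mod 7: now compute (1/7).
Reached (1/7) = 1. Collecting the sign flips along the way, the symbol is -1.

-1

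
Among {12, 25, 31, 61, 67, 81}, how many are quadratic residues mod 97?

5

(12/97) = +1 → QR.
(25/97) = +1 → QR.
(31/97) = +1 → QR.
(61/97) = +1 → QR.
(67/97) = -1 → non-residue.
(81/97) = +1 → QR.
Total quadratic residues among the 6: 5.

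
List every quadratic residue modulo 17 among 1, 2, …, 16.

1 2 4 8 9 13 15 16

Square k = 1,…,8 (k and 17−k give the same square):
1²=1, 2²=4, 3²=9, 4²=16, 5²≡8, 6²≡2, 7²≡15, 8²≡13 (mod 17).
So the quadratic residues mod 17 are {1, 2, 4, 8, 9, 13, 15, 16}.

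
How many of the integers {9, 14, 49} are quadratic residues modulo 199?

(9/199) = +1 → QR.
(14/199) = +1 → QR.
(49/199) = +1 → QR.
Total quadratic residues among the 3: 3.

3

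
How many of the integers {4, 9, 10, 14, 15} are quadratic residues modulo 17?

3

(4/17) = +1 → QR.
(9/17) = +1 → QR.
(10/17) = -1 → non-residue.
(14/17) = -1 → non-residue.
(15/17) = +1 → QR.
Total quadratic residues among the 5: 3.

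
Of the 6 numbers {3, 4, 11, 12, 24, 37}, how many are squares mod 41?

2

(3/41) = -1 → non-residue.
(4/41) = +1 → QR.
(11/41) = -1 → non-residue.
(12/41) = -1 → non-residue.
(24/41) = -1 → non-residue.
(37/41) = +1 → QR.
Total quadratic residues among the 6: 2.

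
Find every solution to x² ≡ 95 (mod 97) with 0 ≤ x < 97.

17, 80

97 ≡ 1 (mod 4), so we find a root by search.
Trying successive values, 17² = 289 ≡ 95 (mod 97). The other root is 97 − 17 = 80.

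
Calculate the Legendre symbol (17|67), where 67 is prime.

Reciprocity: 17 ≡ 1 and 67 ≡ 3 (mod 4), so (17/67) = +(67/17).
Reduce top mod 17: now compute (16/17).
Pull out 2^4: since 17 ≡ 1 (mod 8), (2/17) = +1, so (2/17)^4 = +1.
Reached (1/17) = 1. Collecting the sign flips along the way, the symbol is +1.

1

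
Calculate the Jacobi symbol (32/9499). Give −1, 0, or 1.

-1

Pull out 2^5: since 9499 ≡ 3 (mod 8), (2/9499) = -1, so (2/9499)^5 = -1.
Reached (1/9499) = 1. Collecting the sign flips along the way, the symbol is -1.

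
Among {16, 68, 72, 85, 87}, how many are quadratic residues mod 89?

(16/89) = +1 → QR.
(68/89) = +1 → QR.
(72/89) = +1 → QR.
(85/89) = +1 → QR.
(87/89) = +1 → QR.
Total quadratic residues among the 5: 5.

5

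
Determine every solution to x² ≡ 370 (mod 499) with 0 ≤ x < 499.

58, 441

Since 499 ≡ 3 (mod 4), a square root of 370 is 370^((499+1)/4) = 370^125 mod 499.
Repeated squaring: 370^2≡174, 370^4≡336, 370^8≡122, 370^16≡413, 370^32≡410, 370^64≡436 (mod 499).
370^125 = 370^(64+32+16+8+4+1) ≡ 441 (mod 499).
Check: 441² = 194481 ≡ 370 (mod 499). The two roots are 58 and 441.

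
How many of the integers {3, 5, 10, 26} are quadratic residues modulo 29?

1

(3/29) = -1 → non-residue.
(5/29) = +1 → QR.
(10/29) = -1 → non-residue.
(26/29) = -1 → non-residue.
Total quadratic residues among the 4: 1.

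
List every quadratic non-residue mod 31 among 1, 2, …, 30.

Square k = 1,…,15 (k and 31−k give the same square):
1²=1, 2²=4, 3²=9, 4²=16, 5²=25, 6²≡5, 7²≡18, 8²≡2, 9²≡19, 10²≡7, 11²≡28, 12²≡20, 13²≡14, 14²≡10, 15²≡8 (mod 31).
The residues are {1, 2, 4, 5, 7, 8, 9, 10, 14, 16, 18, 19, 20, 25, 28}; the non-residues are the remaining 15 nonzero classes.

3, 6, 11, 12, 13, 15, 17, 21, 22, 23, 24, 26, 27, 29, 30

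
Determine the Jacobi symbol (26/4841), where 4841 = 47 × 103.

Pull out 2: since 4841 ≡ 1 (mod 8), (2/4841) = +1.
Reciprocity: 13 ≡ 1 and 4841 ≡ 1 (mod 4), so (13/4841) = +(4841/13).
Reduce top mod 13: now compute (5/13).
Reciprocity: 5 ≡ 1 and 13 ≡ 1 (mod 4), so (5/13) = +(13/5).
Reduce top mod 5: now compute (3/5).
Reciprocity: 3 ≡ 3 and 5 ≡ 1 (mod 4), so (3/5) = +(5/3).
Reduce top mod 3: now compute (2/3).
Pull out 2: since 3 ≡ 3 (mod 8), (2/3) = -1.
Reached (1/3) = 1. Collecting the sign flips along the way, the symbol is -1.

-1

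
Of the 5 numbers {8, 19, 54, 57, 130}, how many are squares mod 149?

(8/149) = -1 → non-residue.
(19/149) = +1 → QR.
(54/149) = +1 → QR.
(57/149) = -1 → non-residue.
(130/149) = +1 → QR.
Total quadratic residues among the 5: 3.

3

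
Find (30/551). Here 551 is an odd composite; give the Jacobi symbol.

Pull out 2: since 551 ≡ 7 (mod 8), (2/551) = +1.
Reciprocity: 15 ≡ 3 and 551 ≡ 3 (mod 4), so (15/551) = −(551/15).
Reduce top mod 15: now compute (11/15).
Reciprocity: 11 ≡ 3 and 15 ≡ 3 (mod 4), so (11/15) = −(15/11).
Reduce top mod 11: now compute (4/11).
Pull out 2^2: since 11 ≡ 3 (mod 8), (2/11) = -1, so (2/11)^2 = +1.
Reached (1/11) = 1. Collecting the sign flips along the way, the symbol is +1.

1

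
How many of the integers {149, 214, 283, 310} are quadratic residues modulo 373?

(149/373) = -1 → non-residue.
(214/373) = -1 → non-residue.
(283/373) = +1 → QR.
(310/373) = +1 → QR.
Total quadratic residues among the 4: 2.

2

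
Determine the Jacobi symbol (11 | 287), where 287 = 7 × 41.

-1

Reciprocity: 11 ≡ 3 and 287 ≡ 3 (mod 4), so (11/287) = −(287/11).
Reduce top mod 11: now compute (1/11).
Reached (1/11) = 1. Collecting the sign flips along the way, the symbol is -1.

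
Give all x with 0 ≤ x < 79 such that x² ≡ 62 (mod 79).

Since 79 ≡ 3 (mod 4), a square root of 62 is 62^((79+1)/4) = 62^20 mod 79.
Repeated squaring: 62^2≡52, 62^4≡18, 62^8≡8, 62^16≡64 (mod 79).
62^20 = 62^(16+4) ≡ 46 (mod 79).
Check: 46² = 2116 ≡ 62 (mod 79). The two roots are 33 and 46.

33, 46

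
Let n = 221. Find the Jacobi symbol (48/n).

Pull out 2^4: since 221 ≡ 5 (mod 8), (2/221) = -1, so (2/221)^4 = +1.
Reciprocity: 3 ≡ 3 and 221 ≡ 1 (mod 4), so (3/221) = +(221/3).
Reduce top mod 3: now compute (2/3).
Pull out 2: since 3 ≡ 3 (mod 8), (2/3) = -1.
Reached (1/3) = 1. Collecting the sign flips along the way, the symbol is -1.

-1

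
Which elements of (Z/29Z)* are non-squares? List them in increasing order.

2,3,8,10,11,12,14,15,17,18,19,21,26,27

Square k = 1,…,14 (k and 29−k give the same square):
1²=1, 2²=4, 3²=9, 4²=16, 5²=25, 6²≡7, 7²≡20, 8²≡6, 9²≡23, 10²≡13, 11²≡5, 12²≡28, 13²≡24, 14²≡22 (mod 29).
The residues are {1, 4, 5, 6, 7, 9, 13, 16, 20, 22, 23, 24, 25, 28}; the non-residues are the remaining 14 nonzero classes.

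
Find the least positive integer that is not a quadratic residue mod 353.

(2/353) = +1, so 2 is a residue.
(3/353) = −1, so 3 is the smallest positive non-residue mod 353.

3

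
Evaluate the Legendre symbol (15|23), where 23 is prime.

-1

Euler's criterion: (15/23) ≡ 15^11 (mod 23).
15^2 ≡ 18 (mod 23)
15^4 ≡ 2 (mod 23)
15^8 ≡ 4 (mod 23)
15^11 = 15^(8+2+1) ≡ 22 (mod 23).
Result is 22 ≡ −1, so (15/23) = −1.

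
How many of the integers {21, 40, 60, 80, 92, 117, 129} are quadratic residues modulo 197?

(21/197) = -1 → non-residue.
(40/197) = +1 → QR.
(60/197) = +1 → QR.
(80/197) = -1 → non-residue.
(92/197) = +1 → QR.
(117/197) = -1 → non-residue.
(129/197) = -1 → non-residue.
Total quadratic residues among the 7: 3.

3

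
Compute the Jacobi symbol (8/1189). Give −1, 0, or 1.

Pull out 2^3: since 1189 ≡ 5 (mod 8), (2/1189) = -1, so (2/1189)^3 = -1.
Reached (1/1189) = 1. Collecting the sign flips along the way, the symbol is -1.

-1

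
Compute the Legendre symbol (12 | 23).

Euler's criterion: (12/23) ≡ 12^11 (mod 23).
12^2 ≡ 6 (mod 23)
12^4 ≡ 13 (mod 23)
12^8 ≡ 8 (mod 23)
12^11 = 12^(8+2+1) ≡ 1 (mod 23).
Result is 1, so (12/23) = 1.

1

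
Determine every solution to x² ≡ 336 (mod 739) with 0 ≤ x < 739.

Since 739 ≡ 3 (mod 4), a square root of 336 is 336^((739+1)/4) = 336^185 mod 739.
Repeated squaring: 336^2≡568, 336^4≡420, 336^8≡518, 336^16≡67, 336^32≡55, 336^64≡69, 336^128≡327 (mod 739).
336^185 = 336^(128+32+16+8+1) ≡ 195 (mod 739).
Check: 195² = 38025 ≡ 336 (mod 739). The two roots are 195 and 544.

195, 544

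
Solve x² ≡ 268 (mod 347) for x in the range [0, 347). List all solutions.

105, 242

Since 347 ≡ 3 (mod 4), a square root of 268 is 268^((347+1)/4) = 268^87 mod 347.
Repeated squaring: 268^2≡342, 268^4≡25, 268^8≡278, 268^16≡250, 268^32≡40, 268^64≡212 (mod 347).
268^87 = 268^(64+16+4+2+1) ≡ 105 (mod 347).
Check: 105² = 11025 ≡ 268 (mod 347). The two roots are 105 and 242.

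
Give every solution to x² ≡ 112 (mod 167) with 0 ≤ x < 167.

Since 167 ≡ 3 (mod 4), a square root of 112 is 112^((167+1)/4) = 112^42 mod 167.
Repeated squaring: 112^2≡19, 112^4≡27, 112^8≡61, 112^16≡47, 112^32≡38 (mod 167).
112^42 = 112^(32+8+2) ≡ 121 (mod 167).
Check: 121² = 14641 ≡ 112 (mod 167). The two roots are 46 and 121.

46, 121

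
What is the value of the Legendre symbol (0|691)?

Top reduces to 0: gcd > 1, so the symbol is 0.

0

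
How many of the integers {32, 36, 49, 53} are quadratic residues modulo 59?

3

(32/59) = -1 → non-residue.
(36/59) = +1 → QR.
(49/59) = +1 → QR.
(53/59) = +1 → QR.
Total quadratic residues among the 4: 3.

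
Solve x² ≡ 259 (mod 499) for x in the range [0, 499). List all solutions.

88, 411

Since 499 ≡ 3 (mod 4), a square root of 259 is 259^((499+1)/4) = 259^125 mod 499.
Repeated squaring: 259^2≡215, 259^4≡317, 259^8≡190, 259^16≡172, 259^32≡143, 259^64≡489 (mod 499).
259^125 = 259^(64+32+16+8+4+1) ≡ 88 (mod 499).
Check: 88² = 7744 ≡ 259 (mod 499). The two roots are 88 and 411.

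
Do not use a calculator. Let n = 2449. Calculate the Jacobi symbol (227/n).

Reciprocity: 227 ≡ 3 and 2449 ≡ 1 (mod 4), so (227/2449) = +(2449/227).
Reduce top mod 227: now compute (179/227).
Reciprocity: 179 ≡ 3 and 227 ≡ 3 (mod 4), so (179/227) = −(227/179).
Reduce top mod 179: now compute (48/179).
Pull out 2^4: since 179 ≡ 3 (mod 8), (2/179) = -1, so (2/179)^4 = +1.
Reciprocity: 3 ≡ 3 and 179 ≡ 3 (mod 4), so (3/179) = −(179/3).
Reduce top mod 3: now compute (2/3).
Pull out 2: since 3 ≡ 3 (mod 8), (2/3) = -1.
Reached (1/3) = 1. Collecting the sign flips along the way, the symbol is -1.

-1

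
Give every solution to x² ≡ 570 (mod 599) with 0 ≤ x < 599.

Since 599 ≡ 3 (mod 4), a square root of 570 is 570^((599+1)/4) = 570^150 mod 599.
Repeated squaring: 570^2≡242, 570^4≡461, 570^8≡475, 570^16≡401, 570^32≡269, 570^64≡481, 570^128≡147 (mod 599).
570^150 = 570^(128+16+4+2) ≡ 320 (mod 599).
Check: 320² = 102400 ≡ 570 (mod 599). The two roots are 279 and 320.

279, 320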